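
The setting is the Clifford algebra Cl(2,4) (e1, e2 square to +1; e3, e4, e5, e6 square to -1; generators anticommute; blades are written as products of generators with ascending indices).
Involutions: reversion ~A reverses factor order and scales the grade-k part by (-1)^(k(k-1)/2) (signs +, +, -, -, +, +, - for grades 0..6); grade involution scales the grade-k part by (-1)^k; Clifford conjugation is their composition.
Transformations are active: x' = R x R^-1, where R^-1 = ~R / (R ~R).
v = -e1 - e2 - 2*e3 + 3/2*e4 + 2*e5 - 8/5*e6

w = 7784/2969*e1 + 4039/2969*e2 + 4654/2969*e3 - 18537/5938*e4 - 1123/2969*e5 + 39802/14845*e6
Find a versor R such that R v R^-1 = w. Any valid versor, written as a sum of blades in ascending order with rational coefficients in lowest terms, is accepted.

Since q(v) = q(w) = -1081/100, the sum R = v + w = 4815/2969*e1 + 1070/2969*e2 - 1284/2969*e3 - 4815/2969*e4 + 4815/2969*e5 + 3210/2969*e6 does the job whenever invertible.
Answer: 4815/2969*e1 + 1070/2969*e2 - 1284/2969*e3 - 4815/2969*e4 + 4815/2969*e5 + 3210/2969*e6


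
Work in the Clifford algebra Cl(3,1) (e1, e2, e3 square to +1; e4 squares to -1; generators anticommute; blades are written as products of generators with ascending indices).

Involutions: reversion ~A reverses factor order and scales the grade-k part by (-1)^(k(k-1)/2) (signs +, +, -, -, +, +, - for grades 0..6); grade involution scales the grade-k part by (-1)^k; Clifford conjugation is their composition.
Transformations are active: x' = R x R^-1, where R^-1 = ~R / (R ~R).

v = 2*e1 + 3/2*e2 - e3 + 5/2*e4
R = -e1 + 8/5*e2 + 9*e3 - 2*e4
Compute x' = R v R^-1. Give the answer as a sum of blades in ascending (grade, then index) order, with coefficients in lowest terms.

~R = -e1 + 8/5*e2 + 9*e3 - 2*e4, and R ~R = 2014/25, so R^-1 = ~R / (2014/25).
R v = -18/5 - 47/10*e1 e2 - 17*e1 e3 + 3/2*e1 e4 - 151/10*e2 e3 + 7*e2 e4 + 41/2*e3 e4
Answer: -1924/1007*e1 - 3309/2014*e2 + 197/1007*e3 - 4675/2014*e4


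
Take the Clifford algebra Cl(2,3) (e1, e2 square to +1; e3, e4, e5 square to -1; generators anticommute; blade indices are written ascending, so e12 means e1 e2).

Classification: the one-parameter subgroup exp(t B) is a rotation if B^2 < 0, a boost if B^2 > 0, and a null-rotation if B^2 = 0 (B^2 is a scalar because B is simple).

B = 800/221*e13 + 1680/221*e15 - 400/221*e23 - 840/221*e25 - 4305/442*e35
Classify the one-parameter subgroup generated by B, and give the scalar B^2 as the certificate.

B^2 term by term: the squares give (800/221)^2*(e13)^2 + (1680/221)^2*(e15)^2 + (-400/221)^2*(e23)^2 + (-840/221)^2*(e25)^2 + (-4305/442)^2*(e35)^2 = 640000/48841*(+1) + 2822400/48841*(+1) + 160000/48841*(+1) + 705600/48841*(+1) + 18533025/195364*(-1) = -25/4 (each basis 2-blade squares to minus the product of its generators' squares); cross terms between blades sharing an index anticommute and cancel; the commuting (index-disjoint) pairs give grade-4 terms 2*c*c'*(blade product), which cancel blade by blade — e1235: 1344000/48841 - 1344000/48841 = 0 — confirming B is simple. So B^2 = -25/4.
Answer: rotation, certificate B^2 = -25/4. Check the certificate: B^2 = -25/4, and that sign is decisive whatever form B takes.


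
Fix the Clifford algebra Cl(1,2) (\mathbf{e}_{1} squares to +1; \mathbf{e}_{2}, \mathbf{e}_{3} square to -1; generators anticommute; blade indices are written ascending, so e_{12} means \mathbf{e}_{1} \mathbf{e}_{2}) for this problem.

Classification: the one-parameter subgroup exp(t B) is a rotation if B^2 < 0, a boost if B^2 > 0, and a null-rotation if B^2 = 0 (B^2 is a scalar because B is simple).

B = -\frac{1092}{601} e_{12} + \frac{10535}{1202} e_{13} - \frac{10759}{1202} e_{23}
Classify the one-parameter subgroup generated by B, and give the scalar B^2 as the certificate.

B^2 term by term: the squares give (-\frac{1092}{601})^2*(e_{12})^2 + (\frac{10535}{1202})^2*(e_{13})^2 + (-\frac{10759}{1202})^2*(e_{23})^2 = \frac{1192464}{361201}*(+1) + \frac{110986225}{1444804}*(+1) + \frac{115756081}{1444804}*(-1) = 0 (each basis 2-blade squares to minus the product of its generators' squares); cross terms between blades sharing an index anticommute and cancel. So B^2 = 0.
Answer: null-rotation, certificate B^2 = 0. Because 0 is invariant under every versor sandwich, the classification follows from its sign alone.


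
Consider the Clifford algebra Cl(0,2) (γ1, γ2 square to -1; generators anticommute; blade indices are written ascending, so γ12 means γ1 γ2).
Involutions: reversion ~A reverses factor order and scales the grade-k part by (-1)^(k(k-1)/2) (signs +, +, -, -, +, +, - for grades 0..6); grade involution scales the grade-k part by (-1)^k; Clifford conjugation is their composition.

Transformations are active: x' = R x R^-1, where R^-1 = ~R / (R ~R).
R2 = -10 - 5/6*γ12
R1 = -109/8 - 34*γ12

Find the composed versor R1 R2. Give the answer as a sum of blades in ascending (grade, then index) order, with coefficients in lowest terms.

Distribute over the terms of R1 (each basis-blade product reordered to ascending indices, repeated generators contracted through their squares):
(-109/8) R2 = 545/4 + 545/48*γ12
(-34*γ12) R2 = -85/3 + 340*γ12
Summing the partial products and collecting blades:
Answer: 1295/12 + 16865/48*γ12


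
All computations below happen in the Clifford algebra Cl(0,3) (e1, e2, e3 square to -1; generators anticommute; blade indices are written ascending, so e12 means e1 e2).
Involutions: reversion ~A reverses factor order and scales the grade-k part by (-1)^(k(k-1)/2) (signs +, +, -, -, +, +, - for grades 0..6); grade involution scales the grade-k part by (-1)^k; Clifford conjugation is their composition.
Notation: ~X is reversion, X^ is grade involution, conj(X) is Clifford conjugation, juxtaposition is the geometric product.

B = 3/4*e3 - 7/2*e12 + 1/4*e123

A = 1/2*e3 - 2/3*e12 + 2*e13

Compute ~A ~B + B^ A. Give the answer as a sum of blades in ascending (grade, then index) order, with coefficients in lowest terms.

first term: -65/24 + 3/2*e1 + 1/2*e2 + 1/6*e3 + 1/8*e12 + 7*e23 + 9/4*e123
second term: -47/24 - 3/2*e1 - 1/2*e2 - 1/6*e3 + 1/8*e12 - 7*e23 - 5/4*e123
Answer: -14/3 + 1/4*e12 + e123


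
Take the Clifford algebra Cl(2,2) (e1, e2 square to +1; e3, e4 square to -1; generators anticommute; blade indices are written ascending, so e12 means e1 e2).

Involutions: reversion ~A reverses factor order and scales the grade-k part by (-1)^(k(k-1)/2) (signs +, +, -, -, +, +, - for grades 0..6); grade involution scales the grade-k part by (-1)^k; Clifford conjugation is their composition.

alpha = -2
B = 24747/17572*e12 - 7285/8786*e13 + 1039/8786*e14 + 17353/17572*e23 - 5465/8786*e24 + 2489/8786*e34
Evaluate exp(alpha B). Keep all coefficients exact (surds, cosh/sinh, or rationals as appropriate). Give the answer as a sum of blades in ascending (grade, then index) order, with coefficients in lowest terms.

B^2 term by term: the squares give (24747/17572)^2*(e12)^2 + (-7285/8786)^2*(e13)^2 + (1039/8786)^2*(e14)^2 + (17353/17572)^2*(e23)^2 + (-5465/8786)^2*(e24)^2 + (2489/8786)^2*(e34)^2 = 612414009/308775184*(-1) + 53071225/77193796*(+1) + 1079521/77193796*(+1) + 301126609/308775184*(+1) + 29866225/77193796*(+1) + 6195121/77193796*(-1) = 0 (each basis 2-blade squares to minus the product of its generators' squares); cross terms between blades sharing an index anticommute and cancel; the commuting (index-disjoint) pairs give grade-4 terms 2*c*c'*(blade product), which cancel blade by blade — e1234: 61595283/77193796 - 39812525/38596898 + 18029767/77193796 = 0 — confirming B is simple. So B^2 = 0.
B^2 = 0, so the series closes: exp(alpha B) = 1 + alpha B (parabolic case).
Answer: 1 - 24747/8786*e12 + 7285/4393*e13 - 1039/4393*e14 - 17353/8786*e23 + 5465/4393*e24 - 2489/4393*e34


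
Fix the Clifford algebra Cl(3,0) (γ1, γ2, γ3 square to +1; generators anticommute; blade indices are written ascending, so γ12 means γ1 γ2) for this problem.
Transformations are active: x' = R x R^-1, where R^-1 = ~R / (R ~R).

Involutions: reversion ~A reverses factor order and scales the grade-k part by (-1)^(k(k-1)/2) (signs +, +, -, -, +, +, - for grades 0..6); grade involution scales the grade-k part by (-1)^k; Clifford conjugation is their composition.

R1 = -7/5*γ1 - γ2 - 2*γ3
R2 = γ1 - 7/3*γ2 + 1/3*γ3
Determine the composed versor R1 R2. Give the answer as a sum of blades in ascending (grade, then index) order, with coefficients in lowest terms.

Distribute over the terms of R1 (each basis-blade product reordered to ascending indices, repeated generators contracted through their squares):
(-7/5*γ1) R2 = -7/5 + 49/15*γ12 - 7/15*γ13
(-γ2) R2 = 7/3 + γ12 - 1/3*γ23
(-2*γ3) R2 = -2/3 + 2*γ13 - 14/3*γ23
Summing the partial products and collecting blades:
Answer: 4/15 + 64/15*γ12 + 23/15*γ13 - 5*γ23


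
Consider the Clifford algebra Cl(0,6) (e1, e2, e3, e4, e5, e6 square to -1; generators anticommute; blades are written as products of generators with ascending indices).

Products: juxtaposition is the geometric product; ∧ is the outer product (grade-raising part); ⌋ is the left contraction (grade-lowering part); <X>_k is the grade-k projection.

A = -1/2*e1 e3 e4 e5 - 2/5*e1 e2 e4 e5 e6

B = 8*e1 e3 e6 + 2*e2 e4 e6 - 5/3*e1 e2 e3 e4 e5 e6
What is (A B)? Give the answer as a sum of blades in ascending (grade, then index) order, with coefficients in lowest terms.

step 1: 2/3*e3 - 4/5*e1 e5 - 5/6*e2 e6 + 4*e4 e5 e6 + 16/5*e2 e3 e4 e5 + e1 e2 e3 e5 e6
Answer: 2/3*e3 - 4/5*e1 e5 - 5/6*e2 e6 + 4*e4 e5 e6 + 16/5*e2 e3 e4 e5 + e1 e2 e3 e5 e6


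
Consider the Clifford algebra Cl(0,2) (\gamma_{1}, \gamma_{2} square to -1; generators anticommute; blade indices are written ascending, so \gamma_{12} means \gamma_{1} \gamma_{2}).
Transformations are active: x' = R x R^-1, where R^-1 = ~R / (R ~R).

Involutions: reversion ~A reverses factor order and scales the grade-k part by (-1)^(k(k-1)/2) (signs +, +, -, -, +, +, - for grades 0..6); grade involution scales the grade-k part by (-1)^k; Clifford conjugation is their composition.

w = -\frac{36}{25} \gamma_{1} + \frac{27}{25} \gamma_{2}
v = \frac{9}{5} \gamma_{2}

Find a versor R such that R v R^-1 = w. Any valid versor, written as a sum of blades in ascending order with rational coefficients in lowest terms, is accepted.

Equal squares first: v^2 = w^2 = -\frac{81}{25}. Then v + w = -\frac{36}{25} \gamma_{1} + \frac{72}{25} \gamma_{2} is a versor taking v to w, provided it is invertible.
Answer: -\frac{36}{25} \gamma_{1} + \frac{72}{25} \gamma_{2}


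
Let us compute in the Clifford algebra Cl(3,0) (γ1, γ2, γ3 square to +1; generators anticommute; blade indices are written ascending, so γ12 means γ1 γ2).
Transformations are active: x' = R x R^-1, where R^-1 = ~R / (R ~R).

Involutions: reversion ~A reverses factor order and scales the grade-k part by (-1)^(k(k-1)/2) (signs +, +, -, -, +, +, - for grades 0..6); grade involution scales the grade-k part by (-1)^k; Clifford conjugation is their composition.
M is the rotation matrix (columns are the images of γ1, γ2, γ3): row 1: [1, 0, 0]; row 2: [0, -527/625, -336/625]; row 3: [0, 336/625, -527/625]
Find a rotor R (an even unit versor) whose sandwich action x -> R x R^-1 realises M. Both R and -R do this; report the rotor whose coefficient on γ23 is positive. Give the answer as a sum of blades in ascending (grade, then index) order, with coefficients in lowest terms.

Method: write R = a + b12*γ12 + b13*γ13 + b23*γ23 with a^2 + b12^2 + b13^2 + b23^2 = 1 (so R^-1 = ~R). Expanding the columns R e_j ~R gives tr M = 4a^2 - 1 and, from the antisymmetric part, M21 - M12 = -4a*b12, M13 - M31 = 4a*b13, M32 - M23 = -4a*b23.
Here tr M = -429/625, so a^2 = (1 + tr M)/4 = 49/625 and a = ±7/25. Taking a = 7/25: M21 - M12 = 0, M13 - M31 = 0, M32 - M23 = 672/625, giving b12 = 0, b13 = 0, b23 = -24/25, i.e. R = 7/25 - 24/25*γ23.
Its γ23 coefficient is negative, so report the other preimage -R.
Answer: -7/25 + 24/25*γ23. Note: both R and -R realise this M (trace -429/625); the covering map identifies them, and the γ23-coefficient sign is the tie-breaker.


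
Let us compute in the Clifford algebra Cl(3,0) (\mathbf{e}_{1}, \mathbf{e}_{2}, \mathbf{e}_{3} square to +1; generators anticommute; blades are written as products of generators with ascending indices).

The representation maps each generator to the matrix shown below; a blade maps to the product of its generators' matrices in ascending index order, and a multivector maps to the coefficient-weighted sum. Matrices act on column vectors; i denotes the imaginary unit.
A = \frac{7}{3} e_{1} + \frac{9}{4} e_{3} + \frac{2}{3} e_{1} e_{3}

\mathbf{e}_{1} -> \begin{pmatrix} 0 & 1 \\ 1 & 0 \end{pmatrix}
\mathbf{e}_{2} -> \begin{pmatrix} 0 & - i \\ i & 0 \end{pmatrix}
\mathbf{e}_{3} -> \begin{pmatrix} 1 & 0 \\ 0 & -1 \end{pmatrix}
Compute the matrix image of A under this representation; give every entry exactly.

Bivector images (products of the table entries): rho(e_{1} e_{3}) = rho(\mathbf{e}_{1})rho(\mathbf{e}_{3}) = \begin{pmatrix} 0 & -1 \\ 1 & 0 \end{pmatrix}.
M = (\frac{7}{3})*rho(e_{1}) + (\frac{9}{4})*rho(e_{3}) + (\frac{2}{3})*rho(e_{1} e_{3}), summed entrywise:
Answer: \begin{pmatrix} \frac{9}{4} & \frac{5}{3} \\ 3 & - \frac{9}{4} \end{pmatrix}


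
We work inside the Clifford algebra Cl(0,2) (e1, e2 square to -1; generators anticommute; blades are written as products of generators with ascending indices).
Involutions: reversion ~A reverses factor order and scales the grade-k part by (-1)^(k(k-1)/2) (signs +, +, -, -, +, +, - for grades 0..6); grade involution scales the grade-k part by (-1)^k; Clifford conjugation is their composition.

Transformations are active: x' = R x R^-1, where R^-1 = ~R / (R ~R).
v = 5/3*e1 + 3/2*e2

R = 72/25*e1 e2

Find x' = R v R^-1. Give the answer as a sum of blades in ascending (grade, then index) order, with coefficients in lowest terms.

~R = -72/25*e1 e2, and R ~R = 5184/625, so R^-1 = ~R / (5184/625).
R v = -108/25*e1 + 24/5*e2
Answer: -5/3*e1 - 3/2*e2


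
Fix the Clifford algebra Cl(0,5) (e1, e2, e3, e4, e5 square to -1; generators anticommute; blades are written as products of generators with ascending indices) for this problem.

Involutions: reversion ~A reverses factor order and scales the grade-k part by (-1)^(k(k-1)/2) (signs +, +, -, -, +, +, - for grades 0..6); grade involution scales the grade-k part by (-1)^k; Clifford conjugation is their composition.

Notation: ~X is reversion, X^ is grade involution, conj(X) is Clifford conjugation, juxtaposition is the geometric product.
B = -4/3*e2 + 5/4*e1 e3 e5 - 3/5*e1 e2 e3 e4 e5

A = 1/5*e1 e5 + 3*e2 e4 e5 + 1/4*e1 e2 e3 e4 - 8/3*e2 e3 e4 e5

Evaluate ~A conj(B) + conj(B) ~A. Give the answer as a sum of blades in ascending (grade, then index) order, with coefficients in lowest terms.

first term: -8/5*e1 - 1/4*e3 + 3/20*e5 + 9/5*e1 e3 + 4*e4 e5 - 10/3*e1 e2 e4 + 4/15*e1 e2 e5 - 1/3*e1 e3 e4 - 3/25*e2 e3 e4 + 5/16*e2 e4 e5 - 32/9*e3 e4 e5 - 15/4*e1 e2 e3 e4
second term: -8/5*e1 - 1/4*e3 + 3/20*e5 + 9/5*e1 e3 + 4*e4 e5 - 10/3*e1 e2 e4 + 4/15*e1 e2 e5 + 1/3*e1 e3 e4 - 3/25*e2 e3 e4 + 5/16*e2 e4 e5 + 32/9*e3 e4 e5 - 15/4*e1 e2 e3 e4
Answer: -16/5*e1 - 1/2*e3 + 3/10*e5 + 18/5*e1 e3 + 8*e4 e5 - 20/3*e1 e2 e4 + 8/15*e1 e2 e5 - 6/25*e2 e3 e4 + 5/8*e2 e4 e5 - 15/2*e1 e2 e3 e4


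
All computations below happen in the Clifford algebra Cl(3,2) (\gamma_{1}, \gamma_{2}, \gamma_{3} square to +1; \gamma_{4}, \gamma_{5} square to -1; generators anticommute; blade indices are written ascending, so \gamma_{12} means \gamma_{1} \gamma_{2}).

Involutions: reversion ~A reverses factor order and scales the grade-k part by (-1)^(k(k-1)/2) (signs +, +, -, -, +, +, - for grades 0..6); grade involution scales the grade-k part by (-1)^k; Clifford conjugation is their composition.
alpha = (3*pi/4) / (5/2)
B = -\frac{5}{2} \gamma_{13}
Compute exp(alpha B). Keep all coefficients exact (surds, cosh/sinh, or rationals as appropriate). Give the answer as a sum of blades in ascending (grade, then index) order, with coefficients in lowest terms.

B^2 = (-\frac{5}{2})^2*(\gamma_{13})^2 = \frac{25}{4}*(-1) = -\frac{25}{4} (a basis 2-blade squares to minus the product of its generators' squares).
B^2 = -\frac{25}{4} — B^2 < 0, so the exponential closes trigonometrically: l = \frac{5}{2}, alpha*l = \frac{3 \pi}{4}, so exp(alpha B) = cos(\frac{3 \pi}{4}) + (sin(\frac{3 \pi}{4})/(\frac{5}{2}))*B = - \frac{\sqrt{2}}{2} + (\frac{\sqrt{2}}{5})*B.
Answer: - \frac{\sqrt{2}}{2} - \frac{\sqrt{2}}{2} \gamma_{13}


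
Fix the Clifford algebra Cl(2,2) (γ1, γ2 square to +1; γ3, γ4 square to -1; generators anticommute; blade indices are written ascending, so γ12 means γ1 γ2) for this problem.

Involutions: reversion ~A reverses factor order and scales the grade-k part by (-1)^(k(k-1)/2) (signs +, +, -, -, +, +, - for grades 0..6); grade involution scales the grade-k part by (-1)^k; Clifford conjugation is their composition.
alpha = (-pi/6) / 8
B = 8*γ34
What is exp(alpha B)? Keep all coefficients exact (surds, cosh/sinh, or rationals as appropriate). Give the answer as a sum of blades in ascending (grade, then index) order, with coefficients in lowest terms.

B^2 = (8)^2*(γ34)^2 = 64*(-1) = -64 (a basis 2-blade squares to minus the product of its generators' squares).
B^2 = -64 — the negative square puts this in the circular regime; l = 8, alpha*l = -pi/6, so exp(alpha B) = cos(-pi/6) + (sin(-pi/6)/8)*B = sqrt(3)/2 + (-1/16)*B.
Answer: sqrt(3)/2 - 1/2*γ34


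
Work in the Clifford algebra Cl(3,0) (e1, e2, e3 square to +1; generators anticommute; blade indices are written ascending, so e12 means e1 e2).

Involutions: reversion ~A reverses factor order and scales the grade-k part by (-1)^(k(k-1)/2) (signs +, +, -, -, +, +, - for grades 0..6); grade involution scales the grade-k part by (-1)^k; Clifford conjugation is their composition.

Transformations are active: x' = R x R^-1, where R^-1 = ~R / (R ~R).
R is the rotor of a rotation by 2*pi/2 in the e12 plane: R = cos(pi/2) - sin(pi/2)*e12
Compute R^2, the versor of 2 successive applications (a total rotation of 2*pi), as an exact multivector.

Half-angle bookkeeping: 2 applications in e12 add up to rotor phase 2*pi/2 = pi, so R^2 = cos(pi) - sin(pi)*e12.
cos(pi) = -1 and sin(pi) = 0, so R^2 = -1. The total rotation 2*pi is 1 full turn, so every vector returns to itself, yet the rotor is -1, on the OTHER sheet of the double cover (an odd number of 2*pi turns).
Answer: -1


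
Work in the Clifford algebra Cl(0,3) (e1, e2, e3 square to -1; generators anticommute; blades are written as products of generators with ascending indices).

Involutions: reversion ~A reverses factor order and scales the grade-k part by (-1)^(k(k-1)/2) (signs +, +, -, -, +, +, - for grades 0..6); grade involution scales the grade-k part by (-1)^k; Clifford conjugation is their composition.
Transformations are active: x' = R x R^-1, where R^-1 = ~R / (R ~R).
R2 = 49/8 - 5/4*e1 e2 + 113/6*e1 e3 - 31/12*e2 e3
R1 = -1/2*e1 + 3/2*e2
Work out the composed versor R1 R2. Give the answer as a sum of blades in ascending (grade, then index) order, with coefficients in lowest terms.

Distribute over the terms of R1 (each basis-blade product reordered to ascending indices, repeated generators contracted through their squares):
(-1/2*e1) R2 = -49/16*e1 - 5/8*e2 + 113/12*e3 + 31/24*e1 e2 e3
(3/2*e2) R2 = -15/8*e1 + 147/16*e2 + 31/8*e3 - 113/4*e1 e2 e3
Summing the partial products and collecting blades:
Answer: -79/16*e1 + 137/16*e2 + 319/24*e3 - 647/24*e1 e2 e3


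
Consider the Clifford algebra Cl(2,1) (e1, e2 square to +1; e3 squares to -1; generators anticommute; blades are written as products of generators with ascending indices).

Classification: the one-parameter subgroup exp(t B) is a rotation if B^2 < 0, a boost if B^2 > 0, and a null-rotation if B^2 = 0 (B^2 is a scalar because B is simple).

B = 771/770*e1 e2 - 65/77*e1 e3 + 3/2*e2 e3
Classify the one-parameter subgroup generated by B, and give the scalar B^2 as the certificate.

B^2 term by term: the squares give (771/770)^2*(e1 e2)^2 + (-65/77)^2*(e1 e3)^2 + (3/2)^2*(e2 e3)^2 = 594441/592900*(-1) + 4225/5929*(+1) + 9/4*(+1) = 49/25 (each basis 2-blade squares to minus the product of its generators' squares); cross terms between blades sharing an index anticommute and cancel. So B^2 = 49/25.
Answer: boost, certificate B^2 = 49/25. The invariant at work: B^2 = 49/25 is unchanged by conjugation, hence its sign classifies the subgroup whatever basis B is written in.


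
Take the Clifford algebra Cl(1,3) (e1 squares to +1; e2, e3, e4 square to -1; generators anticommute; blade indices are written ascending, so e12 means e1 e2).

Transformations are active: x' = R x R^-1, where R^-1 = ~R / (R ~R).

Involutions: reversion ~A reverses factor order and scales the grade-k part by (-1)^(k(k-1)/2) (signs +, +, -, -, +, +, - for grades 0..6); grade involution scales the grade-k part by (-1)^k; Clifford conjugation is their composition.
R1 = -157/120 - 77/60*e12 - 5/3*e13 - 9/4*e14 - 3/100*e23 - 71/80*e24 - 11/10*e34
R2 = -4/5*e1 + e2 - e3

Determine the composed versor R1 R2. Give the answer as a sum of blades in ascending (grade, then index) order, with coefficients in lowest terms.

Distribute over the terms of R2 (each basis-blade product reordered to ascending indices, repeated generators contracted through their squares):
R1 (-4/5*e1) = 157/150*e1 - 77/75*e2 - 4/3*e3 - 9/5*e4 + 3/125*e123 + 71/100*e124 + 22/25*e134
R1 (e2) = 77/60*e1 - 157/120*e2 - 3/100*e3 - 71/80*e4 + 5/3*e123 + 9/4*e124 - 11/10*e234
R1 (-e3) = -5/3*e1 - 3/100*e2 + 157/120*e3 + 11/10*e4 + 77/60*e123 - 9/4*e134 - 71/80*e234
Summing the partial products and collecting blades:
Answer: 199/300*e1 - 473/200*e2 - 11/200*e3 - 127/80*e4 + 1487/500*e123 + 74/25*e124 - 137/100*e134 - 159/80*e234


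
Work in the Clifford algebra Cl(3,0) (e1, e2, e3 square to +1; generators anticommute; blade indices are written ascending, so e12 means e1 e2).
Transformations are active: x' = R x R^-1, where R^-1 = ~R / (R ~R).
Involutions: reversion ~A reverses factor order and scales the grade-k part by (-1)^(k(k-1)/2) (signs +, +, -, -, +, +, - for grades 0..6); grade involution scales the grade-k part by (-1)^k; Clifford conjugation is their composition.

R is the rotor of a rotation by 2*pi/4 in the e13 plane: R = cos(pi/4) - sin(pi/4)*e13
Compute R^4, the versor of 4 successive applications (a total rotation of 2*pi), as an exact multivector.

Half-angle bookkeeping: 4 applications in e13 add up to rotor phase 4*pi/4 = pi, so R^4 = cos(pi) - sin(pi)*e13.
cos(pi) = -1 and sin(pi) = 0, so R^4 = -1. The total rotation 2*pi is 1 full turn, so every vector returns to itself, yet the rotor is -1, on the OTHER sheet of the double cover (an odd number of 2*pi turns).
Answer: -1


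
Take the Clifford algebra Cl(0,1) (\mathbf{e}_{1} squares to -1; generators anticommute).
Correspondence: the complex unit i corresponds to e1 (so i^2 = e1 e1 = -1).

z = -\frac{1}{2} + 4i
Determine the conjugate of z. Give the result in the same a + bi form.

In blades: z = -\frac{1}{2} + 4 e_{1}.
Conjugation here is Clifford conjugation: the scalar is fixed and the grade-1 and grade-2 blades all flip sign, giving -\frac{1}{2} - 4 e_{1}; translating back:
Answer: -\frac{1}{2} - 4i


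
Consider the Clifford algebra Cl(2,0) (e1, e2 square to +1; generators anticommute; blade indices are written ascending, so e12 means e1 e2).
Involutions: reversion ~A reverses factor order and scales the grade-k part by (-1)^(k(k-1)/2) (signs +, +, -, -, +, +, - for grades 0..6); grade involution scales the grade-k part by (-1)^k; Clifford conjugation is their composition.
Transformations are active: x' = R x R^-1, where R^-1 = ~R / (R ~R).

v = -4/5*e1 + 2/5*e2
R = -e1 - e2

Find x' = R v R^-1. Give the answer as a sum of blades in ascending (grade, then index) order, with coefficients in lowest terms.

~R = -e1 - e2, and R ~R = 2, so R^-1 = ~R / (2).
R v = 2/5 - 6/5*e12
Answer: 2/5*e1 - 4/5*e2


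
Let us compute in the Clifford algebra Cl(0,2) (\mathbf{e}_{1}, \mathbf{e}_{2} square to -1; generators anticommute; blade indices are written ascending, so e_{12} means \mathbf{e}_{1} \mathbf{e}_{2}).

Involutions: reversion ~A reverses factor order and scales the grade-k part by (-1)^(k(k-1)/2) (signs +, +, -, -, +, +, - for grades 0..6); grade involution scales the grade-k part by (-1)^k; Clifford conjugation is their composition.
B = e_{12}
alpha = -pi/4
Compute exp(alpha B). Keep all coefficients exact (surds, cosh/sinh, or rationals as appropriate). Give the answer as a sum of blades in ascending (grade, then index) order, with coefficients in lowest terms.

B^2 = (1)^2*(e_{12})^2 = 1*(-1) = -1 (a basis 2-blade squares to minus the product of its generators' squares).
B^2 = -1 — since the square is negative, the closed form is circular: l = 1, alpha*l = - \frac{\pi}{4}, so exp(alpha B) = cos(- \frac{\pi}{4}) + (sin(- \frac{\pi}{4})/1)*B = \frac{\sqrt{2}}{2} + (- \frac{\sqrt{2}}{2})*B.
Answer: \frac{\sqrt{2}}{2} - \frac{\sqrt{2}}{2} e_{12}


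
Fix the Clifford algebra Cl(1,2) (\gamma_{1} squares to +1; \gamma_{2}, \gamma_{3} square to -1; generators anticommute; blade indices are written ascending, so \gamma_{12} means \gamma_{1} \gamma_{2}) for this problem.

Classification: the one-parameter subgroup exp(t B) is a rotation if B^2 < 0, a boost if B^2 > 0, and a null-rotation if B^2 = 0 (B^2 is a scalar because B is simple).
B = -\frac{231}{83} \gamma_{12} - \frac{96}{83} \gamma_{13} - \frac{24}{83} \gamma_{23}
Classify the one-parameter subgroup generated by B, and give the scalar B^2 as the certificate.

B^2 term by term: the squares give (-\frac{231}{83})^2*(\gamma_{12})^2 + (-\frac{96}{83})^2*(\gamma_{13})^2 + (-\frac{24}{83})^2*(\gamma_{23})^2 = \frac{53361}{6889}*(+1) + \frac{9216}{6889}*(+1) + \frac{576}{6889}*(-1) = 9 (each basis 2-blade squares to minus the product of its generators' squares); cross terms between blades sharing an index anticommute and cancel. So B^2 = 9.
Answer: boost, certificate B^2 = 9. The scalar 9 is the complete invariant here: its sign names the subgroup type.


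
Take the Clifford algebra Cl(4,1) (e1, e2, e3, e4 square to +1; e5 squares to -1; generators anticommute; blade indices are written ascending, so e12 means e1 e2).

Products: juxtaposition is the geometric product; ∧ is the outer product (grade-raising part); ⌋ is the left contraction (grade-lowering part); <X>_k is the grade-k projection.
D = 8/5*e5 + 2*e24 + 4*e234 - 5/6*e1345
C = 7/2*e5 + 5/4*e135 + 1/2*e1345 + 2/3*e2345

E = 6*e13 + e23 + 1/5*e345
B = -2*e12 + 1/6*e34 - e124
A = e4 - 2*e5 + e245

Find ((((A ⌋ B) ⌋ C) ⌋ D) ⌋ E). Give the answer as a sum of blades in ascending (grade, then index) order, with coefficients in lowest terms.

step 1: -1/6*e3 - e12
step 2: 5/24*e15 + 1/12*e145 + 1/9*e245
step 3: -5/72*e3 - 25/144*e34
step 4: 5/12*e1 + 5/72*e2 + 5/144*e5 - 1/72*e45
Answer: 5/12*e1 + 5/72*e2 + 5/144*e5 - 1/72*e45


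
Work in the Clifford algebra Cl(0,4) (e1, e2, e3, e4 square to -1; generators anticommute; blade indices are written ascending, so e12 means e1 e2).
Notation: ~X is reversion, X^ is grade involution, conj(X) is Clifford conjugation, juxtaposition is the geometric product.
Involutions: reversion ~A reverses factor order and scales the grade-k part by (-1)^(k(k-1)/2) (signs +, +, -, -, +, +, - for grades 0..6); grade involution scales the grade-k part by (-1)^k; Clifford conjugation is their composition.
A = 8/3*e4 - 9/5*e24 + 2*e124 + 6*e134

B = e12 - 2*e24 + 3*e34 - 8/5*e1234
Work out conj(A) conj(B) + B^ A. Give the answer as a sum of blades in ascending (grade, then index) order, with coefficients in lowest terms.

first term: -18/5 + 14*e1 - 224/15*e2 + 56/5*e3 + 2*e4 - 72/25*e13 - 9/5*e14 - 27/5*e23 - 206/15*e123 + 8/3*e124 + 6*e234
second term: -18/5 - 14*e1 + 224/15*e2 - 56/5*e3 - 2*e4 + 72/25*e13 + 9/5*e14 + 27/5*e23 - 206/15*e123 + 8/3*e124 + 6*e234
Answer: -36/5 - 412/15*e123 + 16/3*e124 + 12*e234


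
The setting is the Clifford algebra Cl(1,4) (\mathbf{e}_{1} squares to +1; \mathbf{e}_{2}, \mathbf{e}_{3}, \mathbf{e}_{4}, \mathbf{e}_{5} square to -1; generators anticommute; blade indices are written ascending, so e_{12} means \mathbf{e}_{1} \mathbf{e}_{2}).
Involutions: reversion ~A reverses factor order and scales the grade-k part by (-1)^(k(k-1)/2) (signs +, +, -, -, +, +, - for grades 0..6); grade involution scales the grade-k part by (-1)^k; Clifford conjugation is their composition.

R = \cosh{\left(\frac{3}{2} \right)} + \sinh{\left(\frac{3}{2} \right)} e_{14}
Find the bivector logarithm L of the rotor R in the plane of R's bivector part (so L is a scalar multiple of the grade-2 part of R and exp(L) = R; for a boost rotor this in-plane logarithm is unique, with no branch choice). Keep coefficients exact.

The scalar part of R is \cosh{\left(\frac{3}{2} \right)}, which fixes the rapidity magnitude through cosh (cosh is even, so it cannot fix the sign — the bivector part carries that); dividing the bivector part by sinh of the rapidity gives the plane, and L = rapidity * plane, where the joint sign ambiguity of (rapidity, plane) cancels in the product.
Concretely: cosh(rapidity) = \cosh{\left(\frac{3}{2} \right)} gives rapidity = ±\frac{3}{2}, and since rapidity/sinh(rapidity) is even the sign is immaterial: L = (rapidity/sinh(rapidity)) * <R>_2 = (\frac{3}{2 \sinh{\left(\frac{3}{2} \right)}}) * <R>_2.
Answer: \frac{3}{2} e_{14}


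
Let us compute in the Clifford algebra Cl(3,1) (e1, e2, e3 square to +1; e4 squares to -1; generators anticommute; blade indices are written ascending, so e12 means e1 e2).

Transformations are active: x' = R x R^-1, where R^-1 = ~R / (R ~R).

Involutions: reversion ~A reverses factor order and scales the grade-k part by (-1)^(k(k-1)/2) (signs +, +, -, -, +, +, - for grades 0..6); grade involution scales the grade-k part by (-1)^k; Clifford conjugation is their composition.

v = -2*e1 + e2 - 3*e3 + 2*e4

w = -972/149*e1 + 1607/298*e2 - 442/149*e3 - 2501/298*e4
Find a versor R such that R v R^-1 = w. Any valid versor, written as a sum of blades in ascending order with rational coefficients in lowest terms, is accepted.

Key observation: q(v) = q(w) = 10 (sandwiches preserve the norm), so R = v + w = -1270/149*e1 + 1905/298*e2 - 889/149*e3 - 1905/298*e4 works whenever it is invertible — the component of v along it is kept and (v - w)/2 reverses, sending v to w.
Answer: -1270/149*e1 + 1905/298*e2 - 889/149*e3 - 1905/298*e4


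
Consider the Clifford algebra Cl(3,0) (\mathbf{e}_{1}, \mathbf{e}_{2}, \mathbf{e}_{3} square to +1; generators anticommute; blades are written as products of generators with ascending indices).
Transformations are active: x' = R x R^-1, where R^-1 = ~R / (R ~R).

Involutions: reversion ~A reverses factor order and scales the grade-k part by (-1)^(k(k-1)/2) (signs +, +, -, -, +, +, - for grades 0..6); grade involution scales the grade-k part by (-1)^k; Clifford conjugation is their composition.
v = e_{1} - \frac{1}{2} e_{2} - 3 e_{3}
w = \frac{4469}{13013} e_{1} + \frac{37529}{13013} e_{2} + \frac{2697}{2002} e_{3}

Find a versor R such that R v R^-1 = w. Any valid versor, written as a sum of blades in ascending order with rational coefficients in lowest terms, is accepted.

Equal squares first: v^2 = w^2 = \frac{41}{4}. Then v + w = \frac{17482}{13013} e_{1} + \frac{62045}{26026} e_{2} - \frac{3309}{2002} e_{3} is a versor taking v to w, provided it is invertible.
Answer: \frac{17482}{13013} e_{1} + \frac{62045}{26026} e_{2} - \frac{3309}{2002} e_{3}


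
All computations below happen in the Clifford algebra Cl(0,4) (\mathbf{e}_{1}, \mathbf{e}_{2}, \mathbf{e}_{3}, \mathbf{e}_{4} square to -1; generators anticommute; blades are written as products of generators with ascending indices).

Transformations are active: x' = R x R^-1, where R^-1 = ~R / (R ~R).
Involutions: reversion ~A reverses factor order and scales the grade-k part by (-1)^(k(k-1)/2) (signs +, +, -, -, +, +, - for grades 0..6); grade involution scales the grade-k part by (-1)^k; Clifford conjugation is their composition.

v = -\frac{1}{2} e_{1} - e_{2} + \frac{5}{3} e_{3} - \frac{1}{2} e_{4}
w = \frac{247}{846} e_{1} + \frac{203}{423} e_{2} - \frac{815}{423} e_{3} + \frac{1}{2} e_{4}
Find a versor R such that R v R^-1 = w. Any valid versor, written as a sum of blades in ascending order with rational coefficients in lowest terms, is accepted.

Construction: equal norms (both -\frac{77}{18}) license R = v + w = -\frac{88}{423} e_{1} - \frac{220}{423} e_{2} - \frac{110}{423} e_{3} — nothing changes along that direction, while (v - w)/2 changes sign, so v maps onto w.
Answer: -\frac{88}{423} e_{1} - \frac{220}{423} e_{2} - \frac{110}{423} e_{3}


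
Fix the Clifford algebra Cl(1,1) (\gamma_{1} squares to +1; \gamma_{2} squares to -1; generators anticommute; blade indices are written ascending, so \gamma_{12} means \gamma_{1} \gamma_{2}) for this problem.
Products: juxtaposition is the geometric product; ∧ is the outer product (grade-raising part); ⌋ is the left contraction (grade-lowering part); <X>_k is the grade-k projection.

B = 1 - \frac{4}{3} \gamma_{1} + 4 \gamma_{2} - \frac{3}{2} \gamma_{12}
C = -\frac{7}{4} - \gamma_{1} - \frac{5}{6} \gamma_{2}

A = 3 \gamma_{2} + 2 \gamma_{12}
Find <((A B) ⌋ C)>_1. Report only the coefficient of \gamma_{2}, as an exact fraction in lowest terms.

step 1: -15 - \frac{25}{2} \gamma_{1} + \frac{17}{3} \gamma_{2} + 6 \gamma_{12}
step 2: \frac{1565}{36} + 15 \gamma_{1} + \frac{25}{2} \gamma_{2}
step 3: 15 \gamma_{1} + \frac{25}{2} \gamma_{2}
Answer: \frac{25}{2}


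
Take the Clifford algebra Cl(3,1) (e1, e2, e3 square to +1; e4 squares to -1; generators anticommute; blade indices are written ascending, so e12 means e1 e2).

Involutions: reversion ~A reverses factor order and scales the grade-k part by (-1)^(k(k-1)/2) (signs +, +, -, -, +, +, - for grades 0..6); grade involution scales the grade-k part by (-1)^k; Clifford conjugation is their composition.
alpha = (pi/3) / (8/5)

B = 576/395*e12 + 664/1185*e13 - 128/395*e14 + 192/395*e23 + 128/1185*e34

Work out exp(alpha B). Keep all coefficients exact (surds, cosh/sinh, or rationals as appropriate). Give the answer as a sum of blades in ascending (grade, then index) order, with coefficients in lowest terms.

B^2 term by term: the squares give (576/395)^2*(e12)^2 + (664/1185)^2*(e13)^2 + (-128/395)^2*(e14)^2 + (192/395)^2*(e23)^2 + (128/1185)^2*(e34)^2 = 331776/156025*(-1) + 440896/1404225*(-1) + 16384/156025*(+1) + 36864/156025*(-1) + 16384/1404225*(+1) = -64/25 (each basis 2-blade squares to minus the product of its generators' squares); cross terms between blades sharing an index anticommute and cancel; the commuting (index-disjoint) pairs give grade-4 terms 2*c*c'*(blade product), which cancel blade by blade — e1234: 49152/156025 - 49152/156025 = 0 — confirming B is simple. So B^2 = -64/25.
B^2 = -64/25 — the series telescopes trigonometrically here: l = 8/5, alpha*l = pi/3, so exp(alpha B) = cos(pi/3) + (sin(pi/3)/(8/5))*B = 1/2 + (5*sqrt(3)/16)*B.
Answer: 1/2 + 36*sqrt(3)/79*e12 + 83*sqrt(3)/474*e13 - 8*sqrt(3)/79*e14 + 12*sqrt(3)/79*e23 + 8*sqrt(3)/237*e34


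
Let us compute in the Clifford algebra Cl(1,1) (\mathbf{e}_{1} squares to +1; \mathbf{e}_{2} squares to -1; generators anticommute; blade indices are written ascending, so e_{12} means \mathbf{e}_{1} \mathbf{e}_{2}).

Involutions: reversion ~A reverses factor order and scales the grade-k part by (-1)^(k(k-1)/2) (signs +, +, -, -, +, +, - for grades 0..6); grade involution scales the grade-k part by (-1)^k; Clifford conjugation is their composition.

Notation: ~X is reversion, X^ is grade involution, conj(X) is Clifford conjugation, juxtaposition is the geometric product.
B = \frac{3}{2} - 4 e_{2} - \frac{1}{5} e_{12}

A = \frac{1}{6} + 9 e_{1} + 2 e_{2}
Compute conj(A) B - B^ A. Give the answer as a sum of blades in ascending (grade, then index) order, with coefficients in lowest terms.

first term: -\frac{31}{4} - \frac{131}{10} e_{1} - \frac{28}{15} e_{2} + \frac{1079}{30} e_{12}
second term: -\frac{31}{4} + \frac{139}{10} e_{1} + \frac{82}{15} e_{2} - \frac{1081}{30} e_{12}
Answer: -27 e_{1} - \frac{22}{3} e_{2} + 72 e_{12}


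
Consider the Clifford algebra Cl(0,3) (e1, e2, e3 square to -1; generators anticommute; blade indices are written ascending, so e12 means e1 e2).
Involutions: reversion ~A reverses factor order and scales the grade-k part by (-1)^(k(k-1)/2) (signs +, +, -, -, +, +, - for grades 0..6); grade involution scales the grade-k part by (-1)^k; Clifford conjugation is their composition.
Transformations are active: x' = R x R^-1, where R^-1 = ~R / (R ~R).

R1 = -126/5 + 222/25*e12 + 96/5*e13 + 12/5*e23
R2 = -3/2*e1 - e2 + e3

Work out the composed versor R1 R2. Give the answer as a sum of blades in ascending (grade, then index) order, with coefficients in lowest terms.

Distribute over the terms of R2 (each basis-blade product reordered to ascending indices, repeated generators contracted through their squares):
R1 (-3/2*e1) = 189/5*e1 - 333/25*e2 - 144/5*e3 - 18/5*e123
R1 (-e2) = 222/25*e1 + 126/5*e2 - 12/5*e3 + 96/5*e123
R1 (e3) = -96/5*e1 - 12/5*e2 - 126/5*e3 + 222/25*e123
Summing the partial products and collecting blades:
Answer: 687/25*e1 + 237/25*e2 - 282/5*e3 + 612/25*e123


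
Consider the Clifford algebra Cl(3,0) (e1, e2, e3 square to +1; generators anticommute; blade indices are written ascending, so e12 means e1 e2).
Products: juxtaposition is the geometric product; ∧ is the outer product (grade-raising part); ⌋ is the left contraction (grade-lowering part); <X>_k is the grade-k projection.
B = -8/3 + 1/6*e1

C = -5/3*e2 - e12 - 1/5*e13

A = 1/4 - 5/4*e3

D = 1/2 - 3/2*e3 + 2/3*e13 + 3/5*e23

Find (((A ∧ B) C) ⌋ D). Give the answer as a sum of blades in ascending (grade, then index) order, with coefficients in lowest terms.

step 1: -2/3 + 1/24*e1 + 10/3*e3 + 5/24*e13
step 2: 1/24 + 2/3*e1 + 77/72*e2 - 1/120*e3 + 43/72*e12 + 2/15*e13 + 385/72*e23 - 215/72*e123
step 3: -235/72 + 1/180*e1 + 1/200*e2 + 737/720*e3 + 1/36*e13 + 1/40*e23
Answer: -235/72 + 1/180*e1 + 1/200*e2 + 737/720*e3 + 1/36*e13 + 1/40*e23


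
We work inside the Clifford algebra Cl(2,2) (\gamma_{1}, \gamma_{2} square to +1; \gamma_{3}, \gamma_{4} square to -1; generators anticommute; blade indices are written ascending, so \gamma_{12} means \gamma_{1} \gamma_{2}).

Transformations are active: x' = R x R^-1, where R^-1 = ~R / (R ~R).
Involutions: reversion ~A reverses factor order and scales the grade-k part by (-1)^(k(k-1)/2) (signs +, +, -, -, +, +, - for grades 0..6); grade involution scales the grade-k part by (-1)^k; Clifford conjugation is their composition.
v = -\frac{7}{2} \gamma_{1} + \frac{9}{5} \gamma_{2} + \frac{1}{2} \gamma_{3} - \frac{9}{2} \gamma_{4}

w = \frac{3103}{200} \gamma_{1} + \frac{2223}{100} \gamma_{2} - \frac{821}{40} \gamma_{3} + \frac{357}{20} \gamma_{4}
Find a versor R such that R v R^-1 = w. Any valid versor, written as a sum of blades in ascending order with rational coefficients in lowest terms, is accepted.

Here q(v) = q(w) = -\frac{501}{100}; the classical choice R = v + w = \frac{2403}{200} \gamma_{1} + \frac{2403}{100} \gamma_{2} - \frac{801}{40} \gamma_{3} + \frac{267}{20} \gamma_{4} then realises v -> w under the sandwich.
Answer: \frac{2403}{200} \gamma_{1} + \frac{2403}{100} \gamma_{2} - \frac{801}{40} \gamma_{3} + \frac{267}{20} \gamma_{4}


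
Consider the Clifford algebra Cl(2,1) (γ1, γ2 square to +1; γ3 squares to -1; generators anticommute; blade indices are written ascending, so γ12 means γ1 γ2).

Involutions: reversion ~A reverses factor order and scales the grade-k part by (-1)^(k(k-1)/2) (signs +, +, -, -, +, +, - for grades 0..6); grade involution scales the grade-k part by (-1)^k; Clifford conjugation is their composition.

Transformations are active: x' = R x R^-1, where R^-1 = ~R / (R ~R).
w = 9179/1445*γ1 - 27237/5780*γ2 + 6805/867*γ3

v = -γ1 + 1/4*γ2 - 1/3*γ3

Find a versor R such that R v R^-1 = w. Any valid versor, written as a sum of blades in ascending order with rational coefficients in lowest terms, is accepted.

Why this works: both vectors square to 137/144, so q(v) = q(w) and R = v + w = 7734/1445*γ1 - 6448/1445*γ2 + 2172/289*γ3 carries v to w — its own direction survives, the complement (v - w)/2 flips.
Answer: 7734/1445*γ1 - 6448/1445*γ2 + 2172/289*γ3
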